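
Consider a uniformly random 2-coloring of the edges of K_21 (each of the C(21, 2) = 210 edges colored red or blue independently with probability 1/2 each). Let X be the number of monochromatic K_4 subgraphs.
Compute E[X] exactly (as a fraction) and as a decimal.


Let X = Σ_S X_S over the C(21, 4) = 5985 subsets S of size 4, where X_S = 1 if the K_4 on S is monochromatic.
For a fixed S, the K_4 on S has C(4, 2) = 6 edges. P[all 6 edges red] = (1/2)^6, and likewise for blue, so P[monochromatic] = 2·(1/2)^6 = 2^{1 − 6} = 1/32.
Summing: E[X] = C(21, 4) · 2^{1 − 6} = 5985 · 1/32 = 5985/32.
Numerically: E[X] ≈ 187.031.

E[X] = C(21,4)·2^(1−C(4,2)) = 5985/32 ≈ 187.031.


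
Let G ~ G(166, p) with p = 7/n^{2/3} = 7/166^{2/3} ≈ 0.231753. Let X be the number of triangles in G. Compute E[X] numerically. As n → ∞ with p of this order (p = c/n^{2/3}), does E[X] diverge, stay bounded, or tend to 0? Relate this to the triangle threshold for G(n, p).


Number of potential triangles: C(166, 3) = 748660.
Each occurs with probability p³ ≈ (0.231753)³ ≈ 1.24473799e-02.
By linearity: E[X] = C(166, 3)·p³ ≈ 748660 · 1.24473799e-02 ≈ 9318.855422.
Since α = 2/3 < 1, p = c/n^{2/3} ≫ 1/n is above the triangle threshold p ~ 1/n. Asymptotically E[X] ~ (c³/6)·n^{3(1−α)} = (7³/6)·n^{1} → ∞; triangles are abundant w.h.p.

E[X] ≈ 9318.855422; in regime p = Θ(1/n^{2/3}) E[X] diverges (above the triangle threshold p ~ 1/n).


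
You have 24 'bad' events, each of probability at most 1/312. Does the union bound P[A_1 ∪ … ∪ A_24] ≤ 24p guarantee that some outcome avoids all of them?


Union bound: P[∪_{i=1}^{24} A_i] ≤ Σ_i P[A_i] ≤ 24·p = 24·(1/312) = 1/13.
Numerically: 1/13 ≈ 0.077.
Is 1/13 < 1? YES.
Since P[∪ A_i] ≤ 1/13 < 1, the complement has P[∩ A_i^c] ≥ 1 − 1/13 = 12/13 > 0, so some outcome avoids every A_i.

24·p = 1/13 ≈ 0.077; existence CERTIFIED by the union bound.


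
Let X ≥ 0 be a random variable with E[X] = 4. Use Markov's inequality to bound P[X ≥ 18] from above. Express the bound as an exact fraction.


μ = E[X] = 4, a = 18.
Markov: P[X ≥ 18] ≤ μ/a = (4)/18 = 2/9.
Numerically: ≈ 0.2222.
(Since a = 18 > μ = 4.0000, the bound 2/9 is < 1 and informative.)

P[X ≥ 18] ≤ 2/9 ≈ 0.2222.


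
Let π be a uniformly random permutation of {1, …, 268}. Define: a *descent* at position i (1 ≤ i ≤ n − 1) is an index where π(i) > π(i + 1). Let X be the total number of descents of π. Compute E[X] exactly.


Write X = Σ X_I over i = 1, …, 267, with X_I the indicator of one descent.
There are 267 indicators.
For each fixed i, the pair (π(i), π(i+1)) is a uniformly random ordered pair of distinct values from {1, …, 268}; by symmetry P[π(i) > π(i+1)] = 1/2.
By linearity: E[X] = 267 · (1/2) = (268 − 1) · (1/2) = 267/2 ≈ 133.500.

E[X] = 267/2 = 133.500.


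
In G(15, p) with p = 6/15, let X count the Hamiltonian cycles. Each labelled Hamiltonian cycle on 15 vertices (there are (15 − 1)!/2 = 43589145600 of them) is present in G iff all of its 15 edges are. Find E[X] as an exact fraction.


K_15 has (15 − 1)!/2 = 43589145600 labelled Hamiltonian cycles.
For each such Hamiltonian cycle H, let X_H = 1 if all 15 edges of H are present in G. Then P[X_H = 1] = p^{15} = (2/5)^{15} = 32768/30517578125.
Summing the indicators: E[X] = Σ_H E[X_H] = 43589145600 · p^{15} = 43589145600 · 32768/30517578125 = 57133164920832/1220703125.
Numerically: E[X] ≈ 46803.5.

E[X] = 43589145600 · (2/5)^{15} = 57133164920832/1220703125 ≈ 46803.5.


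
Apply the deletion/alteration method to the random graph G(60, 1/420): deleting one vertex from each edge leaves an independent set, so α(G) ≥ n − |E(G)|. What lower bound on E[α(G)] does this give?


E[|E(G)|] = C(60, 2)·p = 1770 · (1/420) = 59/14.
E[α(G)] ≥ n − E[|E(G)|] = 60 − 59/14 = 781/14.
Numerically: ≈ 55.785714.
(This is only a lower bound; the true E[α(G)] may be larger.)

E[α(G)] ≥ 781/14 ≈ 55.785714.


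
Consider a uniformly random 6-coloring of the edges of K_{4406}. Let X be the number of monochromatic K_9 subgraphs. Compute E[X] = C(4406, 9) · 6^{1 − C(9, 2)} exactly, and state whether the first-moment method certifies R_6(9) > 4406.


E[X] = C(4406, 9) · 6^{1 − 36} = 1710356485221788389505285700 · 6^{−35} = 1710356485221788389505285700/1719070799748422591028658176.
As a reduced fraction: E[X] = 142529707101815699125440475/143255899979035215919054848 ≈ 0.9949308.
Is E[X] < 1? YES.
Since E[X] < 1, there exists a 6-coloring of K_{4406} with no monochromatic K_9; hence R_6(9) > 4406.

E[X] = 142529707101815699125440475/143255899979035215919054848 ≈ 0.9949308; E[X] < 1, so R_6(9) > 4406.


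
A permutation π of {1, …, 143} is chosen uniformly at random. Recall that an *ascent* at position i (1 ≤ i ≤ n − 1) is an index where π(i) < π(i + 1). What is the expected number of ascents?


Write X = Σ X_I over i = 1, …, 142, with X_I the indicator of one ascent.
There are 142 indicators.
For each fixed i, the pair (π(i), π(i+1)) is a uniformly random ordered pair of distinct values from {1, …, 143}; by symmetry P[π(i) < π(i+1)] = 1/2.
By linearity: E[X] = 142 · (1/2) = (143 − 1) · (1/2) = 71 ≈ 71.000.

E[X] = 71 = 71.000.


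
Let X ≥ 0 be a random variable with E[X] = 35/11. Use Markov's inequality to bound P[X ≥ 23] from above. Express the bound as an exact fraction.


μ = E[X] = 35/11, a = 23.
Markov: P[X ≥ 23] ≤ μ/a = (35/11)/23 = 35/253.
Numerically: ≈ 0.13834.
(Since a = 23 > μ = 3.18182, the bound 35/253 is < 1 and informative.)

P[X ≥ 23] ≤ 35/253 ≈ 0.13834.


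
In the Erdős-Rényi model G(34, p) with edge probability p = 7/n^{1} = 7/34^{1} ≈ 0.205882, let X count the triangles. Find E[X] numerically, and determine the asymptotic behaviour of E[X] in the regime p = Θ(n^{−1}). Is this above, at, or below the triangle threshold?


Number of potential triangles: C(34, 3) = 5984.
Each occurs with probability p³ ≈ (0.205882)³ ≈ 8.72684714e-03.
By linearity: E[X] = C(34, 3)·p³ ≈ 5984 · 8.72684714e-03 ≈ 52.221453.
Here α = 1, so p = 7/n is exactly at the triangle threshold p ~ 1/n. Asymptotically E[X] → c³/6 = 7³/6 = 343/6 ≈ 57.166667, a bounded constant. In this regime the triangle count is asymptotically Poisson(c³/6).

E[X] ≈ 52.221453; in regime p = Θ(1/n^{1}) E[X] stays bounded (at the triangle threshold p ~ 1/n).


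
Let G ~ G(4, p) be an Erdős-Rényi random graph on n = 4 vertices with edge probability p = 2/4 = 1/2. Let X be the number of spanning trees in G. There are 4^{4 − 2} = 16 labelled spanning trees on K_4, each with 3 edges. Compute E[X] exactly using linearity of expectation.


K_4 has 4^{4 − 2} = 16 labelled spanning trees.
For each such spanning tree H, let X_H = 1 if all 3 edges of H are present in G. Then P[X_H = 1] = p^{3} = (1/2)^{3} = 1/8.
Summing the indicators: E[X] = Σ_H E[X_H] = 16 · p^{3} = 16 · 1/8 = 2.
Numerically: E[X] ≈ 2.

E[X] = 16 · (1/2)^{3} = 2 ≈ 2.


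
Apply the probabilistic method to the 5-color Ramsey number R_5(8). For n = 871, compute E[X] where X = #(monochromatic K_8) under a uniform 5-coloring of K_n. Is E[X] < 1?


E[X] = C(871, 8) · 5^{1 − 28} = 7954689371890086540 · 5^{−27} = 7954689371890086540/7450580596923828125.
As a reduced fraction: E[X] = 1590937874378017308/1490116119384765625 ≈ 1.06766.
Is E[X] < 1? NO.
Since E[X] ≥ 1, the first-moment bound is inconclusive at n = 871; it does NOT by itself certify R_5(8) > 871.

E[X] = 1590937874378017308/1490116119384765625 ≈ 1.06766; E[X] ≥ 1; first-moment method inconclusive here.


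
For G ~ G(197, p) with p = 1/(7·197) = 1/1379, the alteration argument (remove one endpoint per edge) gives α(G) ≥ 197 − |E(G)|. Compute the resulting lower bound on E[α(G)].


E[|E(G)|] = C(197, 2)·p = 19306 · (1/1379) = 14.
E[α(G)] ≥ n − E[|E(G)|] = 197 − 14 = 183.
Numerically: ≈ 183.00000.
(This is only a lower bound; the true E[α(G)] may be larger.)

E[α(G)] ≥ 183 ≈ 183.00000.


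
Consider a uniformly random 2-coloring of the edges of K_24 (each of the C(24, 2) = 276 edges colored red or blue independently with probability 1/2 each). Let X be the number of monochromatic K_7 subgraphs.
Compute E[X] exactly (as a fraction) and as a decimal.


Let X = Σ_S X_S over the C(24, 7) = 346104 subsets S of size 7, where X_S = 1 if the K_7 on S is monochromatic.
For a fixed S, the K_7 on S has C(7, 2) = 21 edges. P[all 21 edges red] = (1/2)^21, and likewise for blue, so P[monochromatic] = 2·(1/2)^21 = 2^{1 − 21} = 1/1048576.
By linearity: E[X] = C(24, 7) · 2^{1 − 21} = 346104 · 1/1048576 = 43263/131072.
Numerically: E[X] ≈ 0.33007.

E[X] = C(24,7)·2^(1−C(7,2)) = 43263/131072 ≈ 0.33007.


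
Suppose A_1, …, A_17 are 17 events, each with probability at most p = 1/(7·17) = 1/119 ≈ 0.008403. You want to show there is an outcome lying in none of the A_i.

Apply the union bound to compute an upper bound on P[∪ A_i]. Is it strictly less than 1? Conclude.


Union bound: P[∪_{i=1}^{17} A_i] ≤ Σ_i P[A_i] ≤ 17·p = 17·(1/119) = 1/7.
Numerically: 1/7 ≈ 0.142857.
Is 1/7 < 1? YES.
Since P[∪ A_i] ≤ 1/7 < 1, the complement has P[∩ A_i^c] ≥ 1 − 1/7 = 6/7 > 0, so some outcome avoids every A_i.

17·p = 1/7 ≈ 0.142857; existence CERTIFIED by the union bound.


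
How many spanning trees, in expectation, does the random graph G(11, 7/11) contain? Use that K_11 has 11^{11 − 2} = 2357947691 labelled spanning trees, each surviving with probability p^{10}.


K_11 has 11^{11 − 2} = 2357947691 labelled spanning trees.
For each such spanning tree H, let X_H = 1 if all 10 edges of H are present in G. Then P[X_H = 1] = p^{10} = (7/11)^{10} = 282475249/25937424601.
Summing the indicators: E[X] = Σ_H E[X_H] = 2357947691 · p^{10} = 2357947691 · 282475249/25937424601 = 282475249/11.
Numerically: E[X] ≈ 2.57e+07.

E[X] = 2357947691 · (7/11)^{10} = 282475249/11 ≈ 2.57e+07.


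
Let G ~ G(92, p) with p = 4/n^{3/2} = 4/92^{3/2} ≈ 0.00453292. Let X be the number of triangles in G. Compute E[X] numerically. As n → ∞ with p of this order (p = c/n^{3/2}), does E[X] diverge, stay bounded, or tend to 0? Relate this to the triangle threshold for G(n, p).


Number of potential triangles: C(92, 3) = 125580.
Each occurs with probability p³ ≈ (0.00453292)³ ≈ 9.31396820e-08.
By linearity: E[X] = C(92, 3)·p³ ≈ 125580 · 9.31396820e-08 ≈ 0.011696.
Since α = 3/2 > 1, p = c/n^{3/2} = o(1/n) is below the triangle threshold p ~ 1/n. Asymptotically E[X] ~ (c³/6)·n^{3(1−α)} = (4³/6)·n^{-1.5} → 0, so by Markov's inequality G has no triangles w.h.p.

E[X] ≈ 0.011696; in regime p = Θ(1/n^{3/2}) E[X] tends to 0 (below the triangle threshold p ~ 1/n).


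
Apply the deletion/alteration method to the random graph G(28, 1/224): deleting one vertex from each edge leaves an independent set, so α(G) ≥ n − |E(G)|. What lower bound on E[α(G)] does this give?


E[|E(G)|] = C(28, 2)·p = 378 · (1/224) = 27/16.
E[α(G)] ≥ n − E[|E(G)|] = 28 − 27/16 = 421/16.
Numerically: ≈ 26.31250.
(This is only a lower bound; the true E[α(G)] may be larger.)

E[α(G)] ≥ 421/16 ≈ 26.31250.


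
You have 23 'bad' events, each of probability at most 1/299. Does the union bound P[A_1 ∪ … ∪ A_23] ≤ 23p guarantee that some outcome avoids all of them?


Union bound: P[∪_{i=1}^{23} A_i] ≤ Σ_i P[A_i] ≤ 23·p = 23·(1/299) = 1/13.
Numerically: 1/13 ≈ 0.0769231.
Is 1/13 < 1? YES.
Since P[∪ A_i] ≤ 1/13 < 1, the complement has P[∩ A_i^c] ≥ 1 − 1/13 = 12/13 > 0, so some outcome avoids every A_i.

23·p = 1/13 ≈ 0.0769231; existence CERTIFIED by the union bound.


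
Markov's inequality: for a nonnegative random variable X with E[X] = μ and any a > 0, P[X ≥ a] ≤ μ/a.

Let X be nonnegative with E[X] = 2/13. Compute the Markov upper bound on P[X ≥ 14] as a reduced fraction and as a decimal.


μ = E[X] = 2/13, a = 14.
Markov: P[X ≥ 14] ≤ μ/a = (2/13)/14 = 1/91.
Numerically: ≈ 0.0110.
(Since a = 14 > μ = 0.1538, the bound 1/91 is < 1 and informative.)

P[X ≥ 14] ≤ 1/91 ≈ 0.0110.


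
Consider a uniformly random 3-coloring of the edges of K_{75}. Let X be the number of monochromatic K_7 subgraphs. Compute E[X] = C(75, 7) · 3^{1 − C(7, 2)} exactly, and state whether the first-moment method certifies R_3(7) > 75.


E[X] = C(75, 7) · 3^{1 − 21} = 1984829850 · 3^{−20} = 1984829850/3486784401.
As a reduced fraction: E[X] = 220536650/387420489 ≈ 0.569.
Is E[X] < 1? YES.
Since E[X] < 1, there exists a 3-coloring of K_{75} with no monochromatic K_7; hence R_3(7) > 75.

E[X] = 220536650/387420489 ≈ 0.569; E[X] < 1, so R_3(7) > 75.


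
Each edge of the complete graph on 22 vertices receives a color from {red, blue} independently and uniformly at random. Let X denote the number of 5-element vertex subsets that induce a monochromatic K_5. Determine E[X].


Let X = Σ_S X_S over the C(22, 5) = 26334 subsets S of size 5, where X_S = 1 if the K_5 on S is monochromatic.
For a fixed S, the K_5 on S has C(5, 2) = 10 edges. P[all 10 edges red] = (1/2)^10, and likewise for blue, so P[monochromatic] = 2·(1/2)^10 = 2^{1 − 10} = 1/512.
By linearity: E[X] = C(22, 5) · 2^{1 − 10} = 26334 · 1/512 = 13167/256.
Numerically: E[X] ≈ 51.433594.

E[X] = C(22,5)·2^(1−C(5,2)) = 13167/256 ≈ 51.433594.


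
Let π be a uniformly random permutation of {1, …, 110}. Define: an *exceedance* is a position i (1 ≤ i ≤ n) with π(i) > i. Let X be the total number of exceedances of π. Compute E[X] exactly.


Write X = Σ_{i=1}^{110} X_i, where X_i = 1_{π(i) > i}.
For each fixed i, π(i) is uniform over {1, …, 110} (marginal of a uniform permutation), so P[π(i) > i] = (n − i)/n. Summing: Σ_{i=1}^{110} (n − i)/n = (0 + 1 + … + 109)/110 = 110(110 − 1)/(2·110) = (110 − 1)/2.
Hence E[X] = Σ_{i=1}^{110} (110 − i)/110 = 109/2 ≈ 54.500000.

E[X] = 109/2 = 54.500000.


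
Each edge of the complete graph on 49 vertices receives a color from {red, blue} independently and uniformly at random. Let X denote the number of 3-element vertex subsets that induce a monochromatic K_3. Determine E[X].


Let X = Σ_S X_S over the C(49, 3) = 18424 subsets S of size 3, where X_S = 1 if the K_3 on S is monochromatic.
For a fixed S, the K_3 on S has C(3, 2) = 3 edges. P[all 3 edges red] = (1/2)^3, and likewise for blue, so P[monochromatic] = 2·(1/2)^3 = 2^{1 − 3} = 1/4.
By linearity of expectation: E[X] = C(49, 3) · 2^{1 − 3} = 18424 · 1/4 = 4606.
Numerically: E[X] ≈ 4606.00000.

E[X] = C(49,3)·2^(1−C(3,2)) = 4606 ≈ 4606.00000.


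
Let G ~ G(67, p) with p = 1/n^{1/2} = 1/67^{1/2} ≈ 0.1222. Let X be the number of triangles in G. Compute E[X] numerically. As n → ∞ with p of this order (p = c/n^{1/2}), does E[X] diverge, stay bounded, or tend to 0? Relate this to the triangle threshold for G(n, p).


Number of potential triangles: C(67, 3) = 47905.
Each occurs with probability p³ ≈ (0.1222)³ ≈ 1.823425e-03.
By linearity: E[X] = C(67, 3)·p³ ≈ 47905 · 1.823425e-03 ≈ 87.3512.
Since α = 1/2 < 1, p = c/n^{1/2} ≫ 1/n is above the triangle threshold p ~ 1/n. Asymptotically E[X] ~ (c³/6)·n^{3(1−α)} = (1³/6)·n^{1.5} → ∞; triangles are abundant w.h.p.

E[X] ≈ 87.3512; in regime p = Θ(1/n^{1/2}) E[X] diverges (above the triangle threshold p ~ 1/n).


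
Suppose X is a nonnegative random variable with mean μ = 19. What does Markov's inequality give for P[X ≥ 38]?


μ = E[X] = 19, a = 38.
Markov: P[X ≥ 38] ≤ μ/a = (19)/38 = 1/2.
Numerically: ≈ 0.500.
(Since a = 38 > μ = 19.000, the bound 1/2 is < 1 and informative.)

P[X ≥ 38] ≤ 1/2 ≈ 0.500.


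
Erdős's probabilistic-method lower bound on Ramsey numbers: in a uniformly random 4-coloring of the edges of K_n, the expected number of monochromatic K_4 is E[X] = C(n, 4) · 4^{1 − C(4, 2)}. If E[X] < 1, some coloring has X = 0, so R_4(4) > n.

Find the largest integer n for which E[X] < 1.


We need C(n, 4) · 4^{1 − 6} < 1, i.e. C(n, 4) < 4^{6 − 1} = 1024.
Check values of n near the boundary:
  n = 12: C(12, 4) = 495; 495 < 1024? YES
  n = 13: C(13, 4) = 715; 715 < 1024? YES
  n = 14: C(14, 4) = 1001; 1001 < 1024? YES
  n = 15: C(15, 4) = 1365; 1365 < 1024? NO
  n = 16: C(16, 4) = 1820; 1820 < 1024? NO
  n = 17: C(17, 4) = 2380; 2380 < 1024? NO
The largest n with C(n, 4) < 1024 is n = 14 (where E[X] = 1001/1024 ≈ 0.9775391). Hence R_4(4) > 14, i.e. R_4(4) ≥ 15.

Largest n = 14; hence R_4(4) > 14.


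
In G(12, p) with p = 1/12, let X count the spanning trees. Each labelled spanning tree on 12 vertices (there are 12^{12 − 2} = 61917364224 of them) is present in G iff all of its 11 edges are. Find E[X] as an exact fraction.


K_12 has 12^{12 − 2} = 61917364224 labelled spanning trees.
For each such spanning tree H, let X_H = 1 if all 11 edges of H are present in G. Then P[X_H = 1] = p^{11} = (1/12)^{11} = 1/743008370688.
By linearity: E[X] = Σ_H E[X_H] = 61917364224 · p^{11} = 61917364224 · 1/743008370688 = 1/12.
Numerically: E[X] ≈ 0.083333.

E[X] = 61917364224 · (1/12)^{11} = 1/12 ≈ 0.083333.


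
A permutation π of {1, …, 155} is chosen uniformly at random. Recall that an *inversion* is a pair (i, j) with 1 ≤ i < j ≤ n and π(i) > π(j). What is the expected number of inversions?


Write X = Σ X_I over the C(155, 2) = 11935 pairs i < j, with X_I the indicator of one inversion.
There are 11935 indicators.
For each fixed pair i < j, the values π(i) and π(j) are two distinct elements of {1, …, 155} in uniformly random order; by symmetry P[π(i) > π(j)] = 1/2.
By linearity: E[X] = 11935 · (1/2) = C(155, 2) · (1/2) = 11935/2 = 11935/2 ≈ 5967.50000.

E[X] = 11935/2 = 5967.50000.


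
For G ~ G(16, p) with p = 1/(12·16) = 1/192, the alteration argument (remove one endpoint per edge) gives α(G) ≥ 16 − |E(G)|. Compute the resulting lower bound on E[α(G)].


E[|E(G)|] = C(16, 2)·p = 120 · (1/192) = 5/8.
E[α(G)] ≥ n − E[|E(G)|] = 16 − 5/8 = 123/8.
Numerically: ≈ 15.375.
(This is only a lower bound; the true E[α(G)] may be larger.)

E[α(G)] ≥ 123/8 ≈ 15.375.


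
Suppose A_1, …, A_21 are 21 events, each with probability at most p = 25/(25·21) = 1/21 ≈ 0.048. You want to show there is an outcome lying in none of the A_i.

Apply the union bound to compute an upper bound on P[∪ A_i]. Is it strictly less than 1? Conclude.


Union bound: P[∪_{i=1}^{21} A_i] ≤ Σ_i P[A_i] ≤ 21·p = 21·(1/21) = 1.
Numerically: 1 ≈ 1.000.
Is 1 < 1? NO.
Since the bound 1 is ≥ 1, the union bound is uninformative here; it does NOT by itself certify existence.

21·p = 1 ≈ 1.000; existence NOT certified by the union bound.


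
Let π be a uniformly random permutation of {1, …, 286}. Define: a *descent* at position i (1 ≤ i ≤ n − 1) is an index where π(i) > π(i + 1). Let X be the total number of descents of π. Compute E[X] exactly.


Write X = Σ X_I over i = 1, …, 285, with X_I the indicator of one descent.
There are 285 indicators.
For each fixed i, the pair (π(i), π(i+1)) is a uniformly random ordered pair of distinct values from {1, …, 286}; by symmetry P[π(i) > π(i+1)] = 1/2.
By linearity: E[X] = 285 · (1/2) = (286 − 1) · (1/2) = 285/2 ≈ 142.500000.

E[X] = 285/2 = 142.500000.


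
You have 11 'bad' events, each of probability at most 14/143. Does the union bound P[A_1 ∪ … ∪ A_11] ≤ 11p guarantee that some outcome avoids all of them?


Union bound: P[∪_{i=1}^{11} A_i] ≤ Σ_i P[A_i] ≤ 11·p = 11·(14/143) = 14/13.
Numerically: 14/13 ≈ 1.0769.
Is 14/13 < 1? NO.
Since the bound 14/13 is ≥ 1, the union bound is uninformative here; it does NOT by itself certify existence.

11·p = 14/13 ≈ 1.0769; existence NOT certified by the union bound.


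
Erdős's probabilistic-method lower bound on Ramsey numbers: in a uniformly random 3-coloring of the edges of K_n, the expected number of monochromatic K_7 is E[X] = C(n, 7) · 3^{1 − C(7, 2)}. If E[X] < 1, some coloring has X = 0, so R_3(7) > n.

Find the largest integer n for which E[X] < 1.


We need C(n, 7) · 3^{1 − 21} < 1, i.e. C(n, 7) < 3^{21 − 1} = 3486784401.
Check values of n near the boundary:
  n = 77: C(77, 7) = 2404808340; 2404808340 < 3486784401? YES
  n = 78: C(78, 7) = 2641902120; 2641902120 < 3486784401? YES
  n = 79: C(79, 7) = 2898753715; 2898753715 < 3486784401? YES
  n = 80: C(80, 7) = 3176716400; 3176716400 < 3486784401? YES
  n = 81: C(81, 7) = 3477216600; 3477216600 < 3486784401? YES
  n = 82: C(82, 7) = 3801756816; 3801756816 < 3486784401? NO
  n = 83: C(83, 7) = 4151918628; 4151918628 < 3486784401? NO
  n = 84: C(84, 7) = 4529365776; 4529365776 < 3486784401? NO
The largest n with C(n, 7) < 3486784401 is n = 81 (where E[X] = 42928600/43046721 ≈ 0.997256). Hence R_3(7) > 81, i.e. R_3(7) ≥ 82.

Largest n = 81; hence R_3(7) > 81.


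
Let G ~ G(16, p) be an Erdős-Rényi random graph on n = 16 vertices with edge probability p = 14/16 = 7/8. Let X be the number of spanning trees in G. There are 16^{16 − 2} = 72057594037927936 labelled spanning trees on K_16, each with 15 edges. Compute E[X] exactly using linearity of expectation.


K_16 has 16^{16 − 2} = 72057594037927936 labelled spanning trees.
For each such spanning tree H, let X_H = 1 if all 15 edges of H are present in G. Then P[X_H = 1] = p^{15} = (7/8)^{15} = 4747561509943/35184372088832.
By linearity: E[X] = Σ_H E[X_H] = 72057594037927936 · p^{15} = 72057594037927936 · 4747561509943/35184372088832 = 9723005972363264.
Numerically: E[X] ≈ 9.723e+15.

E[X] = 72057594037927936 · (7/8)^{15} = 9723005972363264 ≈ 9.723e+15.


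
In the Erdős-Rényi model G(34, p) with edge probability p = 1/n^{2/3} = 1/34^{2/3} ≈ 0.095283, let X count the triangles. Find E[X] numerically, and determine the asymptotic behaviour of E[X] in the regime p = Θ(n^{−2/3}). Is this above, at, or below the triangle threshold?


Number of potential triangles: C(34, 3) = 5984.
Each occurs with probability p³ ≈ (0.095283)³ ≈ 8.6505190e-04.
By linearity: E[X] = C(34, 3)·p³ ≈ 5984 · 8.6505190e-04 ≈ 5.17647.
Since α = 2/3 < 1, p = c/n^{2/3} ≫ 1/n is above the triangle threshold p ~ 1/n. Asymptotically E[X] ~ (c³/6)·n^{3(1−α)} = (1³/6)·n^{1} → ∞; triangles are abundant w.h.p.

E[X] ≈ 5.17647; in regime p = Θ(1/n^{2/3}) E[X] diverges (above the triangle threshold p ~ 1/n).


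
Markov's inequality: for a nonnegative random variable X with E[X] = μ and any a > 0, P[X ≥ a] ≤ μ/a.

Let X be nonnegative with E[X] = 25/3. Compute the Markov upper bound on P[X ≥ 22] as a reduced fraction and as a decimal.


μ = E[X] = 25/3, a = 22.
Markov: P[X ≥ 22] ≤ μ/a = (25/3)/22 = 25/66.
Numerically: ≈ 0.379.
(Since a = 22 > μ = 8.333, the bound 25/66 is < 1 and informative.)

P[X ≥ 22] ≤ 25/66 ≈ 0.379.


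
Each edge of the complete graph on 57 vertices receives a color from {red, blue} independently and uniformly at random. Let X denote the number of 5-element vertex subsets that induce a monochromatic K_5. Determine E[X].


Let X = Σ_S X_S over the C(57, 5) = 4187106 subsets S of size 5, where X_S = 1 if the K_5 on S is monochromatic.
For a fixed S, the K_5 on S has C(5, 2) = 10 edges. P[all 10 edges red] = (1/2)^10, and likewise for blue, so P[monochromatic] = 2·(1/2)^10 = 2^{1 − 10} = 1/512.
By linearity: E[X] = C(57, 5) · 2^{1 − 10} = 4187106 · 1/512 = 2093553/256.
Numerically: E[X] ≈ 8177.941406.

E[X] = C(57,5)·2^(1−C(5,2)) = 2093553/256 ≈ 8177.941406.


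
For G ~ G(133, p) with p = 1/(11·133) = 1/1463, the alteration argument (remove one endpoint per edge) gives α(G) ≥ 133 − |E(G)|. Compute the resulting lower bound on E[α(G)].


E[|E(G)|] = C(133, 2)·p = 8778 · (1/1463) = 6.
E[α(G)] ≥ n − E[|E(G)|] = 133 − 6 = 127.
Numerically: ≈ 127.000000.
(This is only a lower bound; the true E[α(G)] may be larger.)

E[α(G)] ≥ 127 ≈ 127.000000.


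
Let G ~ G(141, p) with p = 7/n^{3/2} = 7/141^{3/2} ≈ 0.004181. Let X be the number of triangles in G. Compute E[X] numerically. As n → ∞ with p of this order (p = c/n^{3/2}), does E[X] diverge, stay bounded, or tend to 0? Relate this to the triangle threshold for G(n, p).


Number of potential triangles: C(141, 3) = 457310.
Each occurs with probability p³ ≈ (0.004181)³ ≈ 7.308161e-08.
By linearity: E[X] = C(141, 3)·p³ ≈ 457310 · 7.308161e-08 ≈ 0.0334.
Since α = 3/2 > 1, p = c/n^{3/2} = o(1/n) is below the triangle threshold p ~ 1/n. Asymptotically E[X] ~ (c³/6)·n^{3(1−α)} = (7³/6)·n^{-1.5} → 0, so by Markov's inequality G has no triangles w.h.p.

E[X] ≈ 0.0334; in regime p = Θ(1/n^{3/2}) E[X] tends to 0 (below the triangle threshold p ~ 1/n).


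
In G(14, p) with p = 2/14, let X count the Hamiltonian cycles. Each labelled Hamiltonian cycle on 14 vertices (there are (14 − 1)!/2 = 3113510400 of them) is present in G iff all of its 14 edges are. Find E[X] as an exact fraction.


K_14 has (14 − 1)!/2 = 3113510400 labelled Hamiltonian cycles.
For each such Hamiltonian cycle H, let X_H = 1 if all 14 edges of H are present in G. Then P[X_H = 1] = p^{14} = (1/7)^{14} = 1/678223072849.
By linearity: E[X] = Σ_H E[X_H] = 3113510400 · p^{14} = 3113510400 · 1/678223072849 = 444787200/96889010407.
Numerically: E[X] ≈ 0.00459069.

E[X] = 3113510400 · (1/7)^{14} = 444787200/96889010407 ≈ 0.00459069.


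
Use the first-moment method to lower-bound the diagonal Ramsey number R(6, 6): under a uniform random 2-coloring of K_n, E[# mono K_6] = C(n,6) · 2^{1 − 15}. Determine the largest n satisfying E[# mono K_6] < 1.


We need C(n, 6) · 2^{1 − 15} < 1, i.e. C(n, 6) < 2^{15 − 1} = 16384.
Check values of n near the boundary:
  n = 15: C(15, 6) = 5005; 5005 < 16384? YES
  n = 16: C(16, 6) = 8008; 8008 < 16384? YES
  n = 17: C(17, 6) = 12376; 12376 < 16384? YES
  n = 18: C(18, 6) = 18564; 18564 < 16384? NO
  n = 19: C(19, 6) = 27132; 27132 < 16384? NO
The largest n with C(n, 6) < 16384 is n = 17 (where E[X] = 1547/2048 ≈ 0.7553711). Hence R(6, 6) > 17, i.e. R(6, 6) ≥ 18.

Largest n = 17; hence R(6, 6) > 17.


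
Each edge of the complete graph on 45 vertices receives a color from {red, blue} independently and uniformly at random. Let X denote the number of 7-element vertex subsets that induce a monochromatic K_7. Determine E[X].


Let X = Σ_S X_S over the C(45, 7) = 45379620 subsets S of size 7, where X_S = 1 if the K_7 on S is monochromatic.
For a fixed S, the K_7 on S has C(7, 2) = 21 edges. P[all 21 edges red] = (1/2)^21, and likewise for blue, so P[monochromatic] = 2·(1/2)^21 = 2^{1 − 21} = 1/1048576.
Summing: E[X] = C(45, 7) · 2^{1 − 21} = 45379620 · 1/1048576 = 11344905/262144.
Numerically: E[X] ≈ 43.2774.

E[X] = C(45,7)·2^(1−C(7,2)) = 11344905/262144 ≈ 43.2774.


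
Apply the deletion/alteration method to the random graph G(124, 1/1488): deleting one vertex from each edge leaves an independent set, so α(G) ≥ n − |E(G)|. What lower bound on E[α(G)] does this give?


E[|E(G)|] = C(124, 2)·p = 7626 · (1/1488) = 41/8.
E[α(G)] ≥ n − E[|E(G)|] = 124 − 41/8 = 951/8.
Numerically: ≈ 118.87500.
(This is only a lower bound; the true E[α(G)] may be larger.)

E[α(G)] ≥ 951/8 ≈ 118.87500.


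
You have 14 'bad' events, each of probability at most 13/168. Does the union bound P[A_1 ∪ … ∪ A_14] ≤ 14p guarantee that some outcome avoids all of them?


Union bound: P[∪_{i=1}^{14} A_i] ≤ Σ_i P[A_i] ≤ 14·p = 14·(13/168) = 13/12.
Numerically: 13/12 ≈ 1.083333.
Is 13/12 < 1? NO.
Since the bound 13/12 is ≥ 1, the union bound is uninformative here; it does NOT by itself certify existence.

14·p = 13/12 ≈ 1.083333; existence NOT certified by the union bound.


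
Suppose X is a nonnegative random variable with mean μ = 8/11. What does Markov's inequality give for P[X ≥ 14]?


μ = E[X] = 8/11, a = 14.
Markov: P[X ≥ 14] ≤ μ/a = (8/11)/14 = 4/77.
Numerically: ≈ 0.0519.
(Since a = 14 > μ = 0.7273, the bound 4/77 is < 1 and informative.)

P[X ≥ 14] ≤ 4/77 ≈ 0.0519.


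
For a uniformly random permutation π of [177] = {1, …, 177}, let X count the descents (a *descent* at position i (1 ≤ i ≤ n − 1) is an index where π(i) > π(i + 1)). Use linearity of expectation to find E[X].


Write X = Σ X_I over i = 1, …, 176, with X_I the indicator of one descent.
There are 176 indicators.
For each fixed i, the pair (π(i), π(i+1)) is a uniformly random ordered pair of distinct values from {1, …, 177}; by symmetry P[π(i) > π(i+1)] = 1/2.
By linearity: E[X] = 176 · (1/2) = (177 − 1) · (1/2) = 88 ≈ 88.000000.

E[X] = 88 = 88.000000.


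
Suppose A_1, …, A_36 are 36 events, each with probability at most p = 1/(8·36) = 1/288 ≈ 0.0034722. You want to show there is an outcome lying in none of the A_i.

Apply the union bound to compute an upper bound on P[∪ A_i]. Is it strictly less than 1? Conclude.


Union bound: P[∪_{i=1}^{36} A_i] ≤ Σ_i P[A_i] ≤ 36·p = 36·(1/288) = 1/8.
Numerically: 1/8 ≈ 0.1250000.
Is 1/8 < 1? YES.
Since P[∪ A_i] ≤ 1/8 < 1, the complement has P[∩ A_i^c] ≥ 1 − 1/8 = 7/8 > 0, so some outcome avoids every A_i.

36·p = 1/8 ≈ 0.1250000; existence CERTIFIED by the union bound.


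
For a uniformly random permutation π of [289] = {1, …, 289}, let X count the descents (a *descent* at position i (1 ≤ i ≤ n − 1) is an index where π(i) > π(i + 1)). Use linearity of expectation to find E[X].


Write X = Σ X_I over i = 1, …, 288, with X_I the indicator of one descent.
There are 288 indicators.
For each fixed i, the pair (π(i), π(i+1)) is a uniformly random ordered pair of distinct values from {1, …, 289}; by symmetry P[π(i) > π(i+1)] = 1/2.
By linearity: E[X] = 288 · (1/2) = (289 − 1) · (1/2) = 144 ≈ 144.000000.

E[X] = 144 = 144.000000.


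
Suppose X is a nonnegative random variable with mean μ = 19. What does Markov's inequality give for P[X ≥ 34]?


μ = E[X] = 19, a = 34.
Markov: P[X ≥ 34] ≤ μ/a = (19)/34 = 19/34.
Numerically: ≈ 0.55882.
(Since a = 34 > μ = 19.00000, the bound 19/34 is < 1 and informative.)

P[X ≥ 34] ≤ 19/34 ≈ 0.55882.


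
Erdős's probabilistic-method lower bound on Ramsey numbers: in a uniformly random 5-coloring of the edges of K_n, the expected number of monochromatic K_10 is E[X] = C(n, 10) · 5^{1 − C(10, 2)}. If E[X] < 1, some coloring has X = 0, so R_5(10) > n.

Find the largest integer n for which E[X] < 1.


We need C(n, 10) · 5^{1 − 45} < 1, i.e. C(n, 10) < 5^{45 − 1} = 5684341886080801486968994140625.
Check values of n near the boundary:
  n = 5390: C(5390, 10) = 5655833965919099070255434039753; 5655833965919099070255434039753 < 5684341886080801486968994140625? YES
  n = 5391: C(5391, 10) = 5666344714787188828795213697883; 5666344714787188828795213697883 < 5684341886080801486968994140625? YES
  n = 5392: C(5392, 10) = 5676873040158402483252283957448; 5676873040158402483252283957448 < 5684341886080801486968994140625? YES
  n = 5393: C(5393, 10) = 5687418968154238267170642278008; 5687418968154238267170642278008 < 5684341886080801486968994140625? NO
The largest n with C(n, 10) < 5684341886080801486968994140625 is n = 5392 (where E[X] = 5676873040158402483252283957448/5684341886080801486968994140625 ≈ 0.99869). Hence R_5(10) > 5392, i.e. R_5(10) ≥ 5393.

Largest n = 5392; hence R_5(10) > 5392.


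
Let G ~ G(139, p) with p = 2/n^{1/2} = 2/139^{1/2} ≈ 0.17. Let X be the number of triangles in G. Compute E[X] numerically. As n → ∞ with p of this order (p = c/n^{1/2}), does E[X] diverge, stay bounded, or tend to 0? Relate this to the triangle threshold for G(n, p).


Number of potential triangles: C(139, 3) = 437989.
Each occurs with probability p³ ≈ (0.17)³ ≈ 4.88166e-03.
By linearity: E[X] = C(139, 3)·p³ ≈ 437989 · 4.88166e-03 ≈ 2138.115.
Since α = 1/2 < 1, p = c/n^{1/2} ≫ 1/n is above the triangle threshold p ~ 1/n. Asymptotically E[X] ~ (c³/6)·n^{3(1−α)} = (2³/6)·n^{1.5} → ∞; triangles are abundant w.h.p.

E[X] ≈ 2138.115; in regime p = Θ(1/n^{1/2}) E[X] diverges (above the triangle threshold p ~ 1/n).


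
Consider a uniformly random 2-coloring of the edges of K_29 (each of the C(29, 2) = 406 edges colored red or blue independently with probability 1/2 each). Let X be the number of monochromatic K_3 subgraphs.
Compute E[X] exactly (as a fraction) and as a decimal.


Let X = Σ_S X_S over the C(29, 3) = 3654 subsets S of size 3, where X_S = 1 if the K_3 on S is monochromatic.
For a fixed S, the K_3 on S has C(3, 2) = 3 edges. P[all 3 edges red] = (1/2)^3, and likewise for blue, so P[monochromatic] = 2·(1/2)^3 = 2^{1 − 3} = 1/4.
Summing: E[X] = C(29, 3) · 2^{1 − 3} = 3654 · 1/4 = 1827/2.
Numerically: E[X] ≈ 913.500.

E[X] = C(29,3)·2^(1−C(3,2)) = 1827/2 ≈ 913.500.


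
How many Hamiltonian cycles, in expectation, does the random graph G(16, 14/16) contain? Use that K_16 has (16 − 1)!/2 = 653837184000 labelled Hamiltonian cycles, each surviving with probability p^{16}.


K_16 has (16 − 1)!/2 = 653837184000 labelled Hamiltonian cycles.
For each such Hamiltonian cycle H, let X_H = 1 if all 16 edges of H are present in G. Then P[X_H = 1] = p^{16} = (7/8)^{16} = 33232930569601/281474976710656.
By linearity: E[X] = Σ_H E[X_H] = 653837184000 · p^{16} = 653837184000 · 33232930569601/281474976710656 = 21219654042671322112875/274877906944.
Numerically: E[X] ≈ 7.71967e+10.

E[X] = 653837184000 · (7/8)^{16} = 21219654042671322112875/274877906944 ≈ 7.71967e+10.


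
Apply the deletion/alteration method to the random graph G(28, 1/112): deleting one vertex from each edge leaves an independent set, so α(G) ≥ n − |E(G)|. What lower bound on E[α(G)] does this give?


E[|E(G)|] = C(28, 2)·p = 378 · (1/112) = 27/8.
E[α(G)] ≥ n − E[|E(G)|] = 28 − 27/8 = 197/8.
Numerically: ≈ 24.625.
(This is only a lower bound; the true E[α(G)] may be larger.)

E[α(G)] ≥ 197/8 ≈ 24.625.


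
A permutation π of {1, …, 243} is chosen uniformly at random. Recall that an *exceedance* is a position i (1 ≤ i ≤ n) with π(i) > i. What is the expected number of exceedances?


Write X = Σ_{i=1}^{243} X_i, where X_i = 1_{π(i) > i}.
For each fixed i, π(i) is uniform over {1, …, 243} (marginal of a uniform permutation), so P[π(i) > i] = (n − i)/n. Summing: Σ_{i=1}^{243} (n − i)/n = (0 + 1 + … + 242)/243 = 243(243 − 1)/(2·243) = (243 − 1)/2.
Hence E[X] = Σ_{i=1}^{243} (243 − i)/243 = 121 ≈ 121.000000.

E[X] = 121 = 121.000000.


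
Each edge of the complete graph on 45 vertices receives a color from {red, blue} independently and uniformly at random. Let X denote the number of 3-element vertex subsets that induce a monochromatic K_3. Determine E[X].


Let X = Σ_S X_S over the C(45, 3) = 14190 subsets S of size 3, where X_S = 1 if the K_3 on S is monochromatic.
For a fixed S, the K_3 on S has C(3, 2) = 3 edges. P[all 3 edges red] = (1/2)^3, and likewise for blue, so P[monochromatic] = 2·(1/2)^3 = 2^{1 − 3} = 1/4.
By linearity of expectation: E[X] = C(45, 3) · 2^{1 − 3} = 14190 · 1/4 = 7095/2.
Numerically: E[X] ≈ 3547.500.

E[X] = C(45,3)·2^(1−C(3,2)) = 7095/2 ≈ 3547.500.


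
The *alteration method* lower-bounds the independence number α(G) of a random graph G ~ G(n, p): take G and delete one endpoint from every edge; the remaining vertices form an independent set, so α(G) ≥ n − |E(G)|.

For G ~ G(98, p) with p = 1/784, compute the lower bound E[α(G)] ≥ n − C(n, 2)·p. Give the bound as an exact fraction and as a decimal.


E[|E(G)|] = C(98, 2)·p = 4753 · (1/784) = 97/16.
E[α(G)] ≥ n − E[|E(G)|] = 98 − 97/16 = 1471/16.
Numerically: ≈ 91.9375.
(This is only a lower bound; the true E[α(G)] may be larger.)

E[α(G)] ≥ 1471/16 ≈ 91.9375.


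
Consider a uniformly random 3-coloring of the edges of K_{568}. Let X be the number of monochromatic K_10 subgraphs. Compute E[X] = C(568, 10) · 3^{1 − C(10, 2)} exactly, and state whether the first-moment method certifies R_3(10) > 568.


E[X] = C(568, 10) · 3^{1 − 45} = 889446337783744949208 · 3^{−44} = 889446337783744949208/984770902183611232881.
As a reduced fraction: E[X] = 98827370864860549912/109418989131512359209 ≈ 0.9032.
Is E[X] < 1? YES.
Since E[X] < 1, there exists a 3-coloring of K_{568} with no monochromatic K_10; hence R_3(10) > 568.

E[X] = 98827370864860549912/109418989131512359209 ≈ 0.9032; E[X] < 1, so R_3(10) > 568.


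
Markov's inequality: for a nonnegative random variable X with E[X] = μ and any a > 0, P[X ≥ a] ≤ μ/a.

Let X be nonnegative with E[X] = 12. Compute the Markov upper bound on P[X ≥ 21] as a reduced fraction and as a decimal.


μ = E[X] = 12, a = 21.
Markov: P[X ≥ 21] ≤ μ/a = (12)/21 = 4/7.
Numerically: ≈ 0.5714.
(Since a = 21 > μ = 12.0000, the bound 4/7 is < 1 and informative.)

P[X ≥ 21] ≤ 4/7 ≈ 0.5714.


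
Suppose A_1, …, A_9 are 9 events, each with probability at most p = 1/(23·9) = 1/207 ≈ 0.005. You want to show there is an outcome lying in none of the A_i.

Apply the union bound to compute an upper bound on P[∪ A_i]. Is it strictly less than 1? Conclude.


Union bound: P[∪_{i=1}^{9} A_i] ≤ Σ_i P[A_i] ≤ 9·p = 9·(1/207) = 1/23.
Numerically: 1/23 ≈ 0.043.
Is 1/23 < 1? YES.
Since P[∪ A_i] ≤ 1/23 < 1, the complement has P[∩ A_i^c] ≥ 1 − 1/23 = 22/23 > 0, so some outcome avoids every A_i.

9·p = 1/23 ≈ 0.043; existence CERTIFIED by the union bound.


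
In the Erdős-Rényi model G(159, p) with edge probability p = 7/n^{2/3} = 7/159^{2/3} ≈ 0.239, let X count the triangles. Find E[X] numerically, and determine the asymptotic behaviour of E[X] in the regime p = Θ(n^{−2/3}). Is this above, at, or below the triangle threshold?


Number of potential triangles: C(159, 3) = 657359.
Each occurs with probability p³ ≈ (0.239)³ ≈ 1.35675e-02.
By linearity: E[X] = C(159, 3)·p³ ≈ 657359 · 1.35675e-02 ≈ 8918.719.
Since α = 2/3 < 1, p = c/n^{2/3} ≫ 1/n is above the triangle threshold p ~ 1/n. Asymptotically E[X] ~ (c³/6)·n^{3(1−α)} = (7³/6)·n^{1} → ∞; triangles are abundant w.h.p.

E[X] ≈ 8918.719; in regime p = Θ(1/n^{2/3}) E[X] diverges (above the triangle threshold p ~ 1/n).


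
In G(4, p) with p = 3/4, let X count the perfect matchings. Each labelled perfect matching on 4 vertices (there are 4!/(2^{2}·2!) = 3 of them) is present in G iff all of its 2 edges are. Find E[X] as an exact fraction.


K_4 has 4!/(2^{2}·2!) = 3 labelled perfect matchings.
For each such perfect matching H, let X_H = 1 if all 2 edges of H are present in G. Then P[X_H = 1] = p^{2} = (3/4)^{2} = 9/16.
By linearity of expectation: E[X] = Σ_H E[X_H] = 3 · p^{2} = 3 · 9/16 = 27/16.
Numerically: E[X] ≈ 1.6875.

E[X] = 3 · (3/4)^{2} = 27/16 ≈ 1.6875.


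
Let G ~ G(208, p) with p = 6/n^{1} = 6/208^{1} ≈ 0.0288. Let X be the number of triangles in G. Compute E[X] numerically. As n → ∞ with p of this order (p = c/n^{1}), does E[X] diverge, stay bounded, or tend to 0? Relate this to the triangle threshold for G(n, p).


Number of potential triangles: C(208, 3) = 1478256.
Each occurs with probability p³ ≈ (0.0288)³ ≈ 2.40029e-05.
By linearity: E[X] = C(208, 3)·p³ ≈ 1478256 · 2.40029e-05 ≈ 35.482.
Here α = 1, so p = 6/n is exactly at the triangle threshold p ~ 1/n. Asymptotically E[X] → c³/6 = 6³/6 = 36 ≈ 36.000, a bounded constant. In this regime the triangle count is asymptotically Poisson(c³/6).

E[X] ≈ 35.482; in regime p = Θ(1/n^{1}) E[X] stays bounded (at the triangle threshold p ~ 1/n).


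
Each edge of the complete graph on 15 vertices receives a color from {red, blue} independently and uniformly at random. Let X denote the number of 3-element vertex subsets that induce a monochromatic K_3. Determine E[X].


Let X = Σ_S X_S over the C(15, 3) = 455 subsets S of size 3, where X_S = 1 if the K_3 on S is monochromatic.
For a fixed S, the K_3 on S has C(3, 2) = 3 edges. P[all 3 edges red] = (1/2)^3, and likewise for blue, so P[monochromatic] = 2·(1/2)^3 = 2^{1 − 3} = 1/4.
By linearity: E[X] = C(15, 3) · 2^{1 − 3} = 455 · 1/4 = 455/4.
Numerically: E[X] ≈ 113.750000.

E[X] = C(15,3)·2^(1−C(3,2)) = 455/4 ≈ 113.750000.
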